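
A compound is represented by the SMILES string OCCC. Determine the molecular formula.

Walk through each heavy atom and fill implicit hydrogens from standard valence (C 4, N 3, O 2, S 2, halogen 1):
  atom 1: O, bond orders sum to 1 (valence 2) → 1 H
  atom 2: C, bond orders sum to 2 (valence 4) → 2 H
  atom 3: C, bond orders sum to 2 (valence 4) → 2 H
  atom 4: C, bond orders sum to 1 (valence 4) → 3 H
Totals → C:3, H:8, O:1.

C3H8O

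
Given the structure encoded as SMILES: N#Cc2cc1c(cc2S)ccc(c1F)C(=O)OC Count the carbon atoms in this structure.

Count every carbon token in the SMILES (each C, including those in ring-closure positions and inside branches).
Carbon count: 13.

13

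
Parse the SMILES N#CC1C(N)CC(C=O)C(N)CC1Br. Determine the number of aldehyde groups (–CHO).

1

The aldehyde motif appears at heavy-atom position 8 in the SMILES.
Other groups present: 1 nitrile, 2 primary amine.
Aldehyde count: 1.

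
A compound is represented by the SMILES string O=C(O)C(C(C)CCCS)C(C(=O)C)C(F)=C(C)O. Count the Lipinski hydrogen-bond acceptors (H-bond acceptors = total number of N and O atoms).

4

N atoms: 0; O atoms: 4.
Lipinski HBA = 0 + 4 = 4.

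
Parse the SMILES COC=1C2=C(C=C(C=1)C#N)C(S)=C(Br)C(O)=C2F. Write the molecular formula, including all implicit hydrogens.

C12H7BrFNO2S

Walk through each heavy atom and fill implicit hydrogens from standard valence (C 4, N 3, O 2, S 2, halogen 1):
  atom 1: C, bond orders sum to 1 (valence 4) → 3 H
  atom 2: O, bond orders sum to 2 (valence 2) → 0 H
  atom 3: C, bond orders sum to 4 (valence 4) → 0 H
  atom 4: C, bond orders sum to 4 (valence 4) → 0 H
  atom 5: C, bond orders sum to 4 (valence 4) → 0 H
  atom 6: C, bond orders sum to 3 (valence 4) → 1 H
  atom 7: C, bond orders sum to 4 (valence 4) → 0 H
  atom 8: C, bond orders sum to 3 (valence 4) → 1 H
  atom 9: C, bond orders sum to 4 (valence 4) → 0 H
  atom 10: N, bond orders sum to 3 (valence 3) → 0 H
  atom 11: C, bond orders sum to 4 (valence 4) → 0 H
  atom 12: S, bond orders sum to 1 (valence 2) → 1 H
  atom 13: C, bond orders sum to 4 (valence 4) → 0 H
  atom 14: Br (halogen, monovalent) → 0 H
  atom 15: C, bond orders sum to 4 (valence 4) → 0 H
  atom 16: O, bond orders sum to 1 (valence 2) → 1 H
  atom 17: C, bond orders sum to 4 (valence 4) → 0 H
  atom 18: F (halogen, monovalent) → 0 H
Totals → C:12, H:7, Br:1, F:1, N:1, O:2, S:1.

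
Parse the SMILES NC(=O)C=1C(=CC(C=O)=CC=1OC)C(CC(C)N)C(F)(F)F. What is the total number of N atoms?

2

Scan the SMILES for N atoms (remember two-letter symbols like Cl and Br are single atoms).
Nitrogen count: 2.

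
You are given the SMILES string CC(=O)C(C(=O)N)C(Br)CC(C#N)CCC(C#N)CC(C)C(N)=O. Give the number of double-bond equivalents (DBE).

7

Molecular formula: C16H23BrN4O3.
DoU = (2C + 2 + N − H − X) / 2, where X is the halogen count and O/S are ignored.
    = (2·16 + 2 + 4 − 23 − 1) / 2 = 14 / 2 = 7.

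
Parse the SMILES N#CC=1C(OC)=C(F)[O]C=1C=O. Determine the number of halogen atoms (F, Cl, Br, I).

Halogen atoms appear at heavy-atom position 8 (1×F).
Other groups present: 1 aldehyde, 1 ether, 1 nitrile.
Halogen count: 1.

1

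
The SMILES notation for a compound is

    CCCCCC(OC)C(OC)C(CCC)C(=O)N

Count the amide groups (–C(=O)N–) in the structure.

1

The amide motif appears at heavy-atom position 16 in the SMILES.
Other groups present: 2 ether.
Amide count: 1.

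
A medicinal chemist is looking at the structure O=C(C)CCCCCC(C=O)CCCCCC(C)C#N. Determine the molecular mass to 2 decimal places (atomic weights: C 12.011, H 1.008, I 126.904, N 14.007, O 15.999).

First, the molecular formula is C17H29NO2 (counting implicit H from valence).
  C: 17 × 12.011 = 204.187
  H: 29 × 1.008 = 29.232
  N: 1 × 14.007 = 14.007
  O: 2 × 15.999 = 31.998
Sum: 17×12.011 + 29×1.008 + 1×14.007 + 2×15.999 = 279.424 → 279.42 g/mol.

279.42 g/mol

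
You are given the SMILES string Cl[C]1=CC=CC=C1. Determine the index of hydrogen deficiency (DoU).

Molecular formula: C6H5Cl.
DoU = (2C + 2 + N − H − X) / 2, where X is the halogen count and O/S are ignored.
    = (2·6 + 2 + 0 − 5 − 1) / 2 = 8 / 2 = 4.

4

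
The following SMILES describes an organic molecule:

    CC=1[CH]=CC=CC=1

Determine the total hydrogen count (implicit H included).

8

Walk through each heavy atom and fill implicit hydrogens from standard valence (C 4, N 3, O 2, S 2, halogen 1):
  atom 1: C, bond orders sum to 1 (valence 4) → 3 H
  atom 2: C, bond orders sum to 4 (valence 4) → 0 H
  atom 3: C with explicit H count 1
  atom 4: C, bond orders sum to 3 (valence 4) → 1 H
  atom 5: C, bond orders sum to 3 (valence 4) → 1 H
  atom 6: C, bond orders sum to 3 (valence 4) → 1 H
  atom 7: C, bond orders sum to 3 (valence 4) → 1 H
Total hydrogens: 8.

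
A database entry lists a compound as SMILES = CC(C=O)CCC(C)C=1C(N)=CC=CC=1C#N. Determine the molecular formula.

C14H18N2O

Walk through each heavy atom and fill implicit hydrogens from standard valence (C 4, N 3, O 2, S 2, halogen 1):
  atom 1: C, bond orders sum to 1 (valence 4) → 3 H
  atom 2: C, bond orders sum to 3 (valence 4) → 1 H
  atom 3: C, bond orders sum to 3 (valence 4) → 1 H
  atom 4: O, bond orders sum to 2 (valence 2) → 0 H
  atom 5: C, bond orders sum to 2 (valence 4) → 2 H
  atom 6: C, bond orders sum to 2 (valence 4) → 2 H
  atom 7: C, bond orders sum to 3 (valence 4) → 1 H
  atom 8: C, bond orders sum to 1 (valence 4) → 3 H
  atom 9: C, bond orders sum to 4 (valence 4) → 0 H
  atom 10: C, bond orders sum to 4 (valence 4) → 0 H
  atom 11: N, bond orders sum to 1 (valence 3) → 2 H
  atom 12: C, bond orders sum to 3 (valence 4) → 1 H
  atom 13: C, bond orders sum to 3 (valence 4) → 1 H
  atom 14: C, bond orders sum to 3 (valence 4) → 1 H
  atom 15: C, bond orders sum to 4 (valence 4) → 0 H
  atom 16: C, bond orders sum to 4 (valence 4) → 0 H
  atom 17: N, bond orders sum to 3 (valence 3) → 0 H
Totals → C:14, H:18, N:2, O:1.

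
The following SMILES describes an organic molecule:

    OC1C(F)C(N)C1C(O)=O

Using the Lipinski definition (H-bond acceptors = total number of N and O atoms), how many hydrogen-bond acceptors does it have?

4

N atoms: 1; O atoms: 3.
Lipinski HBA = 1 + 3 = 4.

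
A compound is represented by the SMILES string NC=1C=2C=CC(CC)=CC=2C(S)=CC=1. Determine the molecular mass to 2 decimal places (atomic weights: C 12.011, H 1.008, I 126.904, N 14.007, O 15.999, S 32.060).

203.30 g/mol

First, the molecular formula is C12H13NS (counting implicit H from valence).
  C: 12 × 12.011 = 144.132
  H: 13 × 1.008 = 13.104
  N: 1 × 14.007 = 14.007
  S: 1 × 32.060 = 32.060
Sum: 12×12.011 + 13×1.008 + 1×14.007 + 1×32.060 = 203.303 → 203.30 g/mol.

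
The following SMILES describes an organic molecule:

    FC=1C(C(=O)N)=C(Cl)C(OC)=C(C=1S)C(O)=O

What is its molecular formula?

C9H7ClFNO4S

Walk through each heavy atom and fill implicit hydrogens from standard valence (C 4, N 3, O 2, S 2, halogen 1):
  atom 1: F (halogen, monovalent) → 0 H
  atom 2: C, bond orders sum to 4 (valence 4) → 0 H
  atom 3: C, bond orders sum to 4 (valence 4) → 0 H
  atom 4: C, bond orders sum to 4 (valence 4) → 0 H
  atom 5: O, bond orders sum to 2 (valence 2) → 0 H
  atom 6: N, bond orders sum to 1 (valence 3) → 2 H
  atom 7: C, bond orders sum to 4 (valence 4) → 0 H
  atom 8: Cl (halogen, monovalent) → 0 H
  atom 9: C, bond orders sum to 4 (valence 4) → 0 H
  atom 10: O, bond orders sum to 2 (valence 2) → 0 H
  atom 11: C, bond orders sum to 1 (valence 4) → 3 H
  atom 12: C, bond orders sum to 4 (valence 4) → 0 H
  atom 13: C, bond orders sum to 4 (valence 4) → 0 H
  atom 14: S, bond orders sum to 1 (valence 2) → 1 H
  atom 15: C, bond orders sum to 4 (valence 4) → 0 H
  atom 16: O, bond orders sum to 1 (valence 2) → 1 H
  atom 17: O, bond orders sum to 2 (valence 2) → 0 H
Totals → C:9, H:7, Cl:1, F:1, N:1, O:4, S:1.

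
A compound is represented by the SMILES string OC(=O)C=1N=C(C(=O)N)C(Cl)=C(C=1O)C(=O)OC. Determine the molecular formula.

Walk through each heavy atom and fill implicit hydrogens from standard valence (C 4, N 3, O 2, S 2, halogen 1):
  atom 1: O, bond orders sum to 1 (valence 2) → 1 H
  atom 2: C, bond orders sum to 4 (valence 4) → 0 H
  atom 3: O, bond orders sum to 2 (valence 2) → 0 H
  atom 4: C, bond orders sum to 4 (valence 4) → 0 H
  atom 5: N, bond orders sum to 3 (valence 3) → 0 H
  atom 6: C, bond orders sum to 4 (valence 4) → 0 H
  atom 7: C, bond orders sum to 4 (valence 4) → 0 H
  atom 8: O, bond orders sum to 2 (valence 2) → 0 H
  atom 9: N, bond orders sum to 1 (valence 3) → 2 H
  atom 10: C, bond orders sum to 4 (valence 4) → 0 H
  atom 11: Cl (halogen, monovalent) → 0 H
  atom 12: C, bond orders sum to 4 (valence 4) → 0 H
  atom 13: C, bond orders sum to 4 (valence 4) → 0 H
  atom 14: O, bond orders sum to 1 (valence 2) → 1 H
  atom 15: C, bond orders sum to 4 (valence 4) → 0 H
  atom 16: O, bond orders sum to 2 (valence 2) → 0 H
  atom 17: O, bond orders sum to 2 (valence 2) → 0 H
  atom 18: C, bond orders sum to 1 (valence 4) → 3 H
Totals → C:9, H:7, Cl:1, N:2, O:6.
In Hill order: C9H7ClN2O6.

C9H7ClN2O6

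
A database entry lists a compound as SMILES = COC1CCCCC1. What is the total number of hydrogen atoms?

14

Walk through each heavy atom and fill implicit hydrogens from standard valence (C 4, N 3, O 2, S 2, halogen 1):
  atom 1: C, bond orders sum to 1 (valence 4) → 3 H
  atom 2: O, bond orders sum to 2 (valence 2) → 0 H
  atom 3: C, bond orders sum to 3 (valence 4) → 1 H
  atom 4: C, bond orders sum to 2 (valence 4) → 2 H
  atom 5: C, bond orders sum to 2 (valence 4) → 2 H
  atom 6: C, bond orders sum to 2 (valence 4) → 2 H
  atom 7: C, bond orders sum to 2 (valence 4) → 2 H
  atom 8: C, bond orders sum to 2 (valence 4) → 2 H
Total hydrogens: 14.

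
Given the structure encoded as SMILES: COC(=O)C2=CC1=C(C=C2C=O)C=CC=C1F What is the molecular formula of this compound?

C13H9FO3

Walk through each heavy atom and fill implicit hydrogens from standard valence (C 4, N 3, O 2, S 2, halogen 1):
  atom 1: C, bond orders sum to 1 (valence 4) → 3 H
  atom 2: O, bond orders sum to 2 (valence 2) → 0 H
  atom 3: C, bond orders sum to 4 (valence 4) → 0 H
  atom 4: O, bond orders sum to 2 (valence 2) → 0 H
  atom 5: C, bond orders sum to 4 (valence 4) → 0 H
  atom 6: C, bond orders sum to 3 (valence 4) → 1 H
  atom 7: C, bond orders sum to 4 (valence 4) → 0 H
  atom 8: C, bond orders sum to 4 (valence 4) → 0 H
  atom 9: C, bond orders sum to 3 (valence 4) → 1 H
  atom 10: C, bond orders sum to 4 (valence 4) → 0 H
  atom 11: C, bond orders sum to 3 (valence 4) → 1 H
  atom 12: O, bond orders sum to 2 (valence 2) → 0 H
  atom 13: C, bond orders sum to 3 (valence 4) → 1 H
  atom 14: C, bond orders sum to 3 (valence 4) → 1 H
  atom 15: C, bond orders sum to 3 (valence 4) → 1 H
  atom 16: C, bond orders sum to 4 (valence 4) → 0 H
  atom 17: F (halogen, monovalent) → 0 H
Totals → C:13, H:9, F:1, O:3.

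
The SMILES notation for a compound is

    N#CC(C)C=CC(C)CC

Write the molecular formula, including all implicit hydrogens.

C9H15N

Walk through each heavy atom and fill implicit hydrogens from standard valence (C 4, N 3, O 2, S 2, halogen 1):
  atom 1: N, bond orders sum to 3 (valence 3) → 0 H
  atom 2: C, bond orders sum to 4 (valence 4) → 0 H
  atom 3: C, bond orders sum to 3 (valence 4) → 1 H
  atom 4: C, bond orders sum to 1 (valence 4) → 3 H
  atom 5: C, bond orders sum to 3 (valence 4) → 1 H
  atom 6: C, bond orders sum to 3 (valence 4) → 1 H
  atom 7: C, bond orders sum to 3 (valence 4) → 1 H
  atom 8: C, bond orders sum to 1 (valence 4) → 3 H
  atom 9: C, bond orders sum to 2 (valence 4) → 2 H
  atom 10: C, bond orders sum to 1 (valence 4) → 3 H
Totals → C:9, H:15, N:1.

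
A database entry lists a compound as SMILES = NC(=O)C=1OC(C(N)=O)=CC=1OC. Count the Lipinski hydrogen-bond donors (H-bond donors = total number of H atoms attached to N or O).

Donors: find every N or O and count the H atoms it carries.
  atom 1 (N): bond orders sum to 1 → 2 H
  atom 3 (O): bond orders sum to 2 → 0 H
  atom 5 (O): bond orders sum to 2 → 0 H
  atom 8 (N): bond orders sum to 1 → 2 H
  atom 9 (O): bond orders sum to 2 → 0 H
  atom 12 (O): bond orders sum to 2 → 0 H
Lipinski HBD = 4.

4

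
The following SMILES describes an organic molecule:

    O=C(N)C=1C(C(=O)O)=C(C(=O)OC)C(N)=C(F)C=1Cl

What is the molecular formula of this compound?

Walk through each heavy atom and fill implicit hydrogens from standard valence (C 4, N 3, O 2, S 2, halogen 1):
  atom 1: O, bond orders sum to 2 (valence 2) → 0 H
  atom 2: C, bond orders sum to 4 (valence 4) → 0 H
  atom 3: N, bond orders sum to 1 (valence 3) → 2 H
  atom 4: C, bond orders sum to 4 (valence 4) → 0 H
  atom 5: C, bond orders sum to 4 (valence 4) → 0 H
  atom 6: C, bond orders sum to 4 (valence 4) → 0 H
  atom 7: O, bond orders sum to 2 (valence 2) → 0 H
  atom 8: O, bond orders sum to 1 (valence 2) → 1 H
  atom 9: C, bond orders sum to 4 (valence 4) → 0 H
  atom 10: C, bond orders sum to 4 (valence 4) → 0 H
  atom 11: O, bond orders sum to 2 (valence 2) → 0 H
  atom 12: O, bond orders sum to 2 (valence 2) → 0 H
  atom 13: C, bond orders sum to 1 (valence 4) → 3 H
  atom 14: C, bond orders sum to 4 (valence 4) → 0 H
  atom 15: N, bond orders sum to 1 (valence 3) → 2 H
  atom 16: C, bond orders sum to 4 (valence 4) → 0 H
  atom 17: F (halogen, monovalent) → 0 H
  atom 18: C, bond orders sum to 4 (valence 4) → 0 H
  atom 19: Cl (halogen, monovalent) → 0 H
Totals → C:10, H:8, Cl:1, F:1, N:2, O:5.
In Hill order: C10H8ClFN2O5.

C10H8ClFN2O5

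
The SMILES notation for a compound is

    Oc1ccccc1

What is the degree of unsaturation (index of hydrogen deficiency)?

Molecular formula: C6H6O.
DoU = (2C + 2 + N − H − X) / 2, where X is the halogen count and O/S are ignored.
    = (2·6 + 2 + 0 − 6 − 0) / 2 = 8 / 2 = 4.

4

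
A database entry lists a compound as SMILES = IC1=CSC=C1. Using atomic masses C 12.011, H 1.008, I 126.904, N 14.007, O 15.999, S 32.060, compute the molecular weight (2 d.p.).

First, the molecular formula is C4H3IS (counting implicit H from valence).
  C: 4 × 12.011 = 48.044
  H: 3 × 1.008 = 3.024
  I: 1 × 126.904 = 126.904
  S: 1 × 32.060 = 32.060
Sum: 4×12.011 + 3×1.008 + 1×126.904 + 1×32.060 = 210.032 → 210.03 g/mol.

210.03 g/mol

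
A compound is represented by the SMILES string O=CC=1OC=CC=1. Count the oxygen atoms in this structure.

Scan the SMILES for O atoms (remember two-letter symbols like Cl and Br are single atoms).
Oxygen count: 2.

2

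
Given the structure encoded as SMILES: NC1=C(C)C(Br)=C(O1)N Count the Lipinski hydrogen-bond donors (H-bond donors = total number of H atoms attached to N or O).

Donors: find every N or O and count the H atoms it carries.
  atom 1 (N): bond orders sum to 1 → 2 H
  atom 8 (O): bond orders sum to 2 → 0 H
  atom 9 (N): bond orders sum to 1 → 2 H
Lipinski HBD = 4.

4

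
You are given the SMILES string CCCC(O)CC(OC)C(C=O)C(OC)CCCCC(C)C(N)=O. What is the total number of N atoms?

1

Scan the SMILES for N atoms (remember two-letter symbols like Cl and Br are single atoms).
Nitrogen count: 1.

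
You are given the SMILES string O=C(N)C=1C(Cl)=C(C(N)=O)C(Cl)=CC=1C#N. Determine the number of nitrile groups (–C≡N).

1

The nitrile motif appears at heavy-atom position 15 in the SMILES.
Other groups present: 2 amide.
Nitrile count: 1.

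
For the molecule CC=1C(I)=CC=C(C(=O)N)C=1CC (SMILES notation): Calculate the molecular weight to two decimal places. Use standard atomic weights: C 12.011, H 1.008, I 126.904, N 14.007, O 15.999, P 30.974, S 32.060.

289.12 g/mol

First, the molecular formula is C10H12INO (counting implicit H from valence).
  C: 10 × 12.011 = 120.110
  H: 12 × 1.008 = 12.096
  I: 1 × 126.904 = 126.904
  N: 1 × 14.007 = 14.007
  O: 1 × 15.999 = 15.999
Sum: 10×12.011 + 12×1.008 + 1×126.904 + 1×14.007 + 1×15.999 = 289.116 → 289.12 g/mol.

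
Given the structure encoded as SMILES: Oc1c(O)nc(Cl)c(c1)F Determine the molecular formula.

Walk through each heavy atom and fill implicit hydrogens from standard valence (C 4, N 3, O 2, S 2, halogen 1); for lowercase aromatic atoms, an aromatic c carries 1 H when it has two neighbours and 0 H with three, and aromatic n carries 0 H:
  atom 1: O, bond orders sum to 1 (valence 2) → 1 H
  atom 2: aromatic c, 3 neighbours → 0 H
  atom 3: aromatic c, 3 neighbours → 0 H
  atom 4: O, bond orders sum to 1 (valence 2) → 1 H
  atom 5: aromatic n, 2 neighbours → 0 H
  atom 6: aromatic c, 3 neighbours → 0 H
  atom 7: Cl (halogen, monovalent) → 0 H
  atom 8: aromatic c, 3 neighbours → 0 H
  atom 9: aromatic c, 2 neighbours → 1 H
  atom 10: F (halogen, monovalent) → 0 H
Totals → C:5, H:3, Cl:1, F:1, N:1, O:2.
In Hill order: C5H3ClFNO2.

C5H3ClFNO2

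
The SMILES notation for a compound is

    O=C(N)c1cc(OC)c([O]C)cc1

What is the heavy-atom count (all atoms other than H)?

Every atom symbol written in the SMILES (organic subset) is one heavy atom; implicit H are not written.
Heavy atoms by element → C:9, N:1, O:3.
Total: 13.

13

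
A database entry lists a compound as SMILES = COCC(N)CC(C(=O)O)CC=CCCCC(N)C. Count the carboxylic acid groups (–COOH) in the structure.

1

The carboxylic acid motif appears at heavy-atom position 8 in the SMILES.
Other groups present: 1 alkene, 1 ether, 2 primary amine.
Carboxylic acid count: 1.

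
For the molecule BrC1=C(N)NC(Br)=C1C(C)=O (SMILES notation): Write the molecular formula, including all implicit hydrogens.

Walk through each heavy atom and fill implicit hydrogens from standard valence (C 4, N 3, O 2, S 2, halogen 1):
  atom 1: Br (halogen, monovalent) → 0 H
  atom 2: C, bond orders sum to 4 (valence 4) → 0 H
  atom 3: C, bond orders sum to 4 (valence 4) → 0 H
  atom 4: N, bond orders sum to 1 (valence 3) → 2 H
  atom 5: N, bond orders sum to 2 (valence 3) → 1 H
  atom 6: C, bond orders sum to 4 (valence 4) → 0 H
  atom 7: Br (halogen, monovalent) → 0 H
  atom 8: C, bond orders sum to 4 (valence 4) → 0 H
  atom 9: C, bond orders sum to 4 (valence 4) → 0 H
  atom 10: C, bond orders sum to 1 (valence 4) → 3 H
  atom 11: O, bond orders sum to 2 (valence 2) → 0 H
Totals → C:6, H:6, Br:2, N:2, O:1.

C6H6Br2N2O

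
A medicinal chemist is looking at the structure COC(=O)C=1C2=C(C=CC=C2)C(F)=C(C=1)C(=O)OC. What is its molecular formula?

C14H11FO4

Walk through each heavy atom and fill implicit hydrogens from standard valence (C 4, N 3, O 2, S 2, halogen 1):
  atom 1: C, bond orders sum to 1 (valence 4) → 3 H
  atom 2: O, bond orders sum to 2 (valence 2) → 0 H
  atom 3: C, bond orders sum to 4 (valence 4) → 0 H
  atom 4: O, bond orders sum to 2 (valence 2) → 0 H
  atom 5: C, bond orders sum to 4 (valence 4) → 0 H
  atom 6: C, bond orders sum to 4 (valence 4) → 0 H
  atom 7: C, bond orders sum to 4 (valence 4) → 0 H
  atom 8: C, bond orders sum to 3 (valence 4) → 1 H
  atom 9: C, bond orders sum to 3 (valence 4) → 1 H
  atom 10: C, bond orders sum to 3 (valence 4) → 1 H
  atom 11: C, bond orders sum to 3 (valence 4) → 1 H
  atom 12: C, bond orders sum to 4 (valence 4) → 0 H
  atom 13: F (halogen, monovalent) → 0 H
  atom 14: C, bond orders sum to 4 (valence 4) → 0 H
  atom 15: C, bond orders sum to 3 (valence 4) → 1 H
  atom 16: C, bond orders sum to 4 (valence 4) → 0 H
  atom 17: O, bond orders sum to 2 (valence 2) → 0 H
  atom 18: O, bond orders sum to 2 (valence 2) → 0 H
  atom 19: C, bond orders sum to 1 (valence 4) → 3 H
Totals → C:14, H:11, F:1, O:4.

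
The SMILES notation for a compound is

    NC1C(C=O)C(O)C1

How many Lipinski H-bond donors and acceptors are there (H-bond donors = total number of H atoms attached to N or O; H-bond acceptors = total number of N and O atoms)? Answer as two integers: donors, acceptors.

Donors: find every N or O and count the H atoms it carries.
  atom 1 (N): bond orders sum to 1 → 2 H
  atom 5 (O): bond orders sum to 2 → 0 H
  atom 7 (O): bond orders sum to 1 → 1 H
Lipinski HBD = 3.
Acceptors: N atoms = 1, O atoms = 2 → HBA = 3.

3, 3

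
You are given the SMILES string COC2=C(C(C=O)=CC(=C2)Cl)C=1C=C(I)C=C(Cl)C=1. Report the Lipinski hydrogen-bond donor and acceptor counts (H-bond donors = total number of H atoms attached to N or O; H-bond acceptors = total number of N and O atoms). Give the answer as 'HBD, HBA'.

Donors: find every N or O and count the H atoms it carries.
  atom 2 (O): bond orders sum to 2 → 0 H
  atom 7 (O): bond orders sum to 2 → 0 H
Lipinski HBD = 0.
Acceptors: N atoms = 0, O atoms = 2 → HBA = 2.

0, 2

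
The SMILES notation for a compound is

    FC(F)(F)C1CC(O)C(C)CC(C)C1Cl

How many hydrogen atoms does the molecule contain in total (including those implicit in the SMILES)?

Walk through each heavy atom and fill implicit hydrogens from standard valence (C 4, N 3, O 2, S 2, halogen 1):
  atom 1: F (halogen, monovalent) → 0 H
  atom 2: C, bond orders sum to 4 (valence 4) → 0 H
  atom 3: F (halogen, monovalent) → 0 H
  atom 4: F (halogen, monovalent) → 0 H
  atom 5: C, bond orders sum to 3 (valence 4) → 1 H
  atom 6: C, bond orders sum to 2 (valence 4) → 2 H
  atom 7: C, bond orders sum to 3 (valence 4) → 1 H
  atom 8: O, bond orders sum to 1 (valence 2) → 1 H
  atom 9: C, bond orders sum to 3 (valence 4) → 1 H
  atom 10: C, bond orders sum to 1 (valence 4) → 3 H
  atom 11: C, bond orders sum to 2 (valence 4) → 2 H
  atom 12: C, bond orders sum to 3 (valence 4) → 1 H
  atom 13: C, bond orders sum to 1 (valence 4) → 3 H
  atom 14: C, bond orders sum to 3 (valence 4) → 1 H
  atom 15: Cl (halogen, monovalent) → 0 H
Total hydrogens: 16.

16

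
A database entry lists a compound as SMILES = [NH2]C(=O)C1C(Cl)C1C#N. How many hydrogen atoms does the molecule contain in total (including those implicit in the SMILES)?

Walk through each heavy atom and fill implicit hydrogens from standard valence (C 4, N 3, O 2, S 2, halogen 1):
  atom 1: N with explicit H count 2
  atom 2: C, bond orders sum to 4 (valence 4) → 0 H
  atom 3: O, bond orders sum to 2 (valence 2) → 0 H
  atom 4: C, bond orders sum to 3 (valence 4) → 1 H
  atom 5: C, bond orders sum to 3 (valence 4) → 1 H
  atom 6: Cl (halogen, monovalent) → 0 H
  atom 7: C, bond orders sum to 3 (valence 4) → 1 H
  atom 8: C, bond orders sum to 4 (valence 4) → 0 H
  atom 9: N, bond orders sum to 3 (valence 3) → 0 H
Total hydrogens: 5.

5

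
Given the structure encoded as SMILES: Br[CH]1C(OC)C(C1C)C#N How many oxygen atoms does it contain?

Scan the SMILES for O atoms (remember two-letter symbols like Cl and Br are single atoms).
Oxygen count: 1.

1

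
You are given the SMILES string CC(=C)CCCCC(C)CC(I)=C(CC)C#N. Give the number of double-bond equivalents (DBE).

4

Degree of unsaturation = (number of rings) + (number of π bonds).
Ring closures in the SMILES: 0.
π bonds: 2 double bonds (each 1 DoU), 1 triple bond (each 2 DoU) → 4 DoU from unsaturation.
Total DoU = 0 + 4 = 4.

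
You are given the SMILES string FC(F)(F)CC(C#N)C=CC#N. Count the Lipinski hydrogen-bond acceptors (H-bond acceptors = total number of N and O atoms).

2

N atoms: 2; O atoms: 0.
Lipinski HBA = 2 + 0 = 2.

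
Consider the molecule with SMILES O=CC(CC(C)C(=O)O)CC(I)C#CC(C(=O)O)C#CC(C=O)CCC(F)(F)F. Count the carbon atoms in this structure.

19

Count every carbon token in the SMILES (each C, including those in ring-closure positions and inside branches).
Carbon count: 19.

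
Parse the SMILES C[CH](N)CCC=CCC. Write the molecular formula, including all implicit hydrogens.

C8H17N

Walk through each heavy atom and fill implicit hydrogens from standard valence (C 4, N 3, O 2, S 2, halogen 1):
  atom 1: C, bond orders sum to 1 (valence 4) → 3 H
  atom 2: C with explicit H count 1
  atom 3: N, bond orders sum to 1 (valence 3) → 2 H
  atom 4: C, bond orders sum to 2 (valence 4) → 2 H
  atom 5: C, bond orders sum to 2 (valence 4) → 2 H
  atom 6: C, bond orders sum to 3 (valence 4) → 1 H
  atom 7: C, bond orders sum to 3 (valence 4) → 1 H
  atom 8: C, bond orders sum to 2 (valence 4) → 2 H
  atom 9: C, bond orders sum to 1 (valence 4) → 3 H
Totals → C:8, H:17, N:1.
In Hill order: C8H17N.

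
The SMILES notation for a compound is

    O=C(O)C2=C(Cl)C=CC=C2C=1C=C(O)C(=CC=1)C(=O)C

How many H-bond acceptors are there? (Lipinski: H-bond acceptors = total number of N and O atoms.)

4

N atoms: 0; O atoms: 4.
Lipinski HBA = 0 + 4 = 4.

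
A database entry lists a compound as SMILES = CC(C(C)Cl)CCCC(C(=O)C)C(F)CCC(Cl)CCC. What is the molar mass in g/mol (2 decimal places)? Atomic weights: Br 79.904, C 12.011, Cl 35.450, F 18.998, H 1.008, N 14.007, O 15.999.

First, the molecular formula is C17H31Cl2FO (counting implicit H from valence).
  C: 17 × 12.011 = 204.187
  Cl: 2 × 35.450 = 70.900
  F: 1 × 18.998 = 18.998
  H: 31 × 1.008 = 31.248
  O: 1 × 15.999 = 15.999
Sum: 17×12.011 + 2×35.450 + 1×18.998 + 31×1.008 + 1×15.999 = 341.332 → 341.33 g/mol.

341.33 g/mol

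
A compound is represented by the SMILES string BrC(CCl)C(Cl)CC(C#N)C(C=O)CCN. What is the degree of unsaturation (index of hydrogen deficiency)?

Degree of unsaturation = (number of rings) + (number of π bonds).
Ring closures in the SMILES: 0.
π bonds: 1 double bond (each 1 DoU), 1 triple bond (each 2 DoU) → 3 DoU from unsaturation.
Total DoU = 0 + 3 = 3.

3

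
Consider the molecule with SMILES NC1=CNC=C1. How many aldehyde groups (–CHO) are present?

Scan the SMILES for the aldehyde motif — none present.
Groups that are present: 1 primary amine.

0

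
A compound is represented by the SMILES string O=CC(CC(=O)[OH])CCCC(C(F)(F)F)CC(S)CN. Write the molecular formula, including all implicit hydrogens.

C12H20F3NO3S

Walk through each heavy atom and fill implicit hydrogens from standard valence (C 4, N 3, O 2, S 2, halogen 1):
  atom 1: O, bond orders sum to 2 (valence 2) → 0 H
  atom 2: C, bond orders sum to 3 (valence 4) → 1 H
  atom 3: C, bond orders sum to 3 (valence 4) → 1 H
  atom 4: C, bond orders sum to 2 (valence 4) → 2 H
  atom 5: C, bond orders sum to 4 (valence 4) → 0 H
  atom 6: O, bond orders sum to 2 (valence 2) → 0 H
  atom 7: O with explicit H count 1
  atom 8: C, bond orders sum to 2 (valence 4) → 2 H
  atom 9: C, bond orders sum to 2 (valence 4) → 2 H
  atom 10: C, bond orders sum to 2 (valence 4) → 2 H
  atom 11: C, bond orders sum to 3 (valence 4) → 1 H
  atom 12: C, bond orders sum to 4 (valence 4) → 0 H
  atom 13: F (halogen, monovalent) → 0 H
  atom 14: F (halogen, monovalent) → 0 H
  atom 15: F (halogen, monovalent) → 0 H
  atom 16: C, bond orders sum to 2 (valence 4) → 2 H
  atom 17: C, bond orders sum to 3 (valence 4) → 1 H
  atom 18: S, bond orders sum to 1 (valence 2) → 1 H
  atom 19: C, bond orders sum to 2 (valence 4) → 2 H
  atom 20: N, bond orders sum to 1 (valence 3) → 2 H
Totals → C:12, H:20, F:3, N:1, O:3, S:1.
In Hill order: C12H20F3NO3S.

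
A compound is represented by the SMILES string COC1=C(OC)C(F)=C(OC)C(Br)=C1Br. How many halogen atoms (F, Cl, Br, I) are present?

3

Halogen atoms appear at heavy-atom positions 8, 13, 15 (2×Br, 1×F).
Other groups present: 3 ether.
Halogen count: 3.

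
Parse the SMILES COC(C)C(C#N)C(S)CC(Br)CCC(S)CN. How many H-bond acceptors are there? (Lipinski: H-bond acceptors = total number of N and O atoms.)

3

N atoms: 2; O atoms: 1.
Lipinski HBA = 2 + 1 = 3.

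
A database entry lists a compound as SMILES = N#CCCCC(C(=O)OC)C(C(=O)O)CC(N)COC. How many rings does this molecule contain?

0

In SMILES, each pair of matching ring-closure digits denotes one ring-closing bond; the number of such bonds equals the number of independent rings.
Ring-closure bonds here: 0.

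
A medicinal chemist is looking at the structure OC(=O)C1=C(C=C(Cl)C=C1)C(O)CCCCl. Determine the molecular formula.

Walk through each heavy atom and fill implicit hydrogens from standard valence (C 4, N 3, O 2, S 2, halogen 1):
  atom 1: O, bond orders sum to 1 (valence 2) → 1 H
  atom 2: C, bond orders sum to 4 (valence 4) → 0 H
  atom 3: O, bond orders sum to 2 (valence 2) → 0 H
  atom 4: C, bond orders sum to 4 (valence 4) → 0 H
  atom 5: C, bond orders sum to 4 (valence 4) → 0 H
  atom 6: C, bond orders sum to 3 (valence 4) → 1 H
  atom 7: C, bond orders sum to 4 (valence 4) → 0 H
  atom 8: Cl (halogen, monovalent) → 0 H
  atom 9: C, bond orders sum to 3 (valence 4) → 1 H
  atom 10: C, bond orders sum to 3 (valence 4) → 1 H
  atom 11: C, bond orders sum to 3 (valence 4) → 1 H
  atom 12: O, bond orders sum to 1 (valence 2) → 1 H
  atom 13: C, bond orders sum to 2 (valence 4) → 2 H
  atom 14: C, bond orders sum to 2 (valence 4) → 2 H
  atom 15: C, bond orders sum to 2 (valence 4) → 2 H
  atom 16: Cl (halogen, monovalent) → 0 H
Totals → C:11, H:12, Cl:2, O:3.
In Hill order: C11H12Cl2O3.

C11H12Cl2O3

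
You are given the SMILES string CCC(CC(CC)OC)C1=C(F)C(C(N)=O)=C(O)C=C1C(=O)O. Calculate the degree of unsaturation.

Degree of unsaturation = (number of rings) + (number of π bonds).
Ring closures in the SMILES: 1.
π bonds: 5 double bonds (each 1 DoU) → 5 DoU from unsaturation.
Total DoU = 1 + 5 = 6.

6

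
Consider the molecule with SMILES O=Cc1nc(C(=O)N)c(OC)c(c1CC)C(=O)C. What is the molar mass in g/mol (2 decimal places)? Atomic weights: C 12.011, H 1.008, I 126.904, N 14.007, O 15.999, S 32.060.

First, the molecular formula is C12H14N2O4 (counting implicit H from valence).
  C: 12 × 12.011 = 144.132
  H: 14 × 1.008 = 14.112
  N: 2 × 14.007 = 28.014
  O: 4 × 15.999 = 63.996
Sum: 12×12.011 + 14×1.008 + 2×14.007 + 4×15.999 = 250.254 → 250.25 g/mol.

250.25 g/mol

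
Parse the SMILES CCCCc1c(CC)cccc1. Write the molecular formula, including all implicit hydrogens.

Walk through each heavy atom and fill implicit hydrogens from standard valence (C 4, N 3, O 2, S 2, halogen 1); for lowercase aromatic atoms, an aromatic c carries 1 H when it has two neighbours and 0 H with three, and aromatic n carries 0 H:
  atom 1: C, bond orders sum to 1 (valence 4) → 3 H
  atom 2: C, bond orders sum to 2 (valence 4) → 2 H
  atom 3: C, bond orders sum to 2 (valence 4) → 2 H
  atom 4: C, bond orders sum to 2 (valence 4) → 2 H
  atom 5: aromatic c, 3 neighbours → 0 H
  atom 6: aromatic c, 3 neighbours → 0 H
  atom 7: C, bond orders sum to 2 (valence 4) → 2 H
  atom 8: C, bond orders sum to 1 (valence 4) → 3 H
  atom 9: aromatic c, 2 neighbours → 1 H
  atom 10: aromatic c, 2 neighbours → 1 H
  atom 11: aromatic c, 2 neighbours → 1 H
  atom 12: aromatic c, 2 neighbours → 1 H
Totals → C:12, H:18.

C12H18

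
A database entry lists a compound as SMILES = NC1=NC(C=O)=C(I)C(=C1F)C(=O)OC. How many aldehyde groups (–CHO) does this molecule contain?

The aldehyde motif appears at heavy-atom position 5 in the SMILES.
Other groups present: 1 ester, 1 primary amine.
Aldehyde count: 1.

1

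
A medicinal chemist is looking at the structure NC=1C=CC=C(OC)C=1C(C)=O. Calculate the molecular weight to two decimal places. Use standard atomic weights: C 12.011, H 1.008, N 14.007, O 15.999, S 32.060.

First, the molecular formula is C9H11NO2 (counting implicit H from valence).
  C: 9 × 12.011 = 108.099
  H: 11 × 1.008 = 11.088
  N: 1 × 14.007 = 14.007
  O: 2 × 15.999 = 31.998
Sum: 9×12.011 + 11×1.008 + 1×14.007 + 2×15.999 = 165.192 → 165.19 g/mol.

165.19 g/mol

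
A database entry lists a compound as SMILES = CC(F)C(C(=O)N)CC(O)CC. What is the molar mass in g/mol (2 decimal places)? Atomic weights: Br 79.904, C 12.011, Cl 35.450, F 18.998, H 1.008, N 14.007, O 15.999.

177.22 g/mol

First, the molecular formula is C8H16FNO2 (counting implicit H from valence).
  C: 8 × 12.011 = 96.088
  F: 1 × 18.998 = 18.998
  H: 16 × 1.008 = 16.128
  N: 1 × 14.007 = 14.007
  O: 2 × 15.999 = 31.998
Sum: 8×12.011 + 1×18.998 + 16×1.008 + 1×14.007 + 2×15.999 = 177.219 → 177.22 g/mol.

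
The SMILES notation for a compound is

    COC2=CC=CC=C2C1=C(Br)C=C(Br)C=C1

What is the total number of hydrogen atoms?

Walk through each heavy atom and fill implicit hydrogens from standard valence (C 4, N 3, O 2, S 2, halogen 1):
  atom 1: C, bond orders sum to 1 (valence 4) → 3 H
  atom 2: O, bond orders sum to 2 (valence 2) → 0 H
  atom 3: C, bond orders sum to 4 (valence 4) → 0 H
  atom 4: C, bond orders sum to 3 (valence 4) → 1 H
  atom 5: C, bond orders sum to 3 (valence 4) → 1 H
  atom 6: C, bond orders sum to 3 (valence 4) → 1 H
  atom 7: C, bond orders sum to 3 (valence 4) → 1 H
  atom 8: C, bond orders sum to 4 (valence 4) → 0 H
  atom 9: C, bond orders sum to 4 (valence 4) → 0 H
  atom 10: C, bond orders sum to 4 (valence 4) → 0 H
  atom 11: Br (halogen, monovalent) → 0 H
  atom 12: C, bond orders sum to 3 (valence 4) → 1 H
  atom 13: C, bond orders sum to 4 (valence 4) → 0 H
  atom 14: Br (halogen, monovalent) → 0 H
  atom 15: C, bond orders sum to 3 (valence 4) → 1 H
  atom 16: C, bond orders sum to 3 (valence 4) → 1 H
Total hydrogens: 10.

10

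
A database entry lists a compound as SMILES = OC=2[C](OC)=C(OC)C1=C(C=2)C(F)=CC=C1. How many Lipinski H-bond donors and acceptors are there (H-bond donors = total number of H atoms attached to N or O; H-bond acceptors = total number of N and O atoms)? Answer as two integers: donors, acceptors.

Donors: find every N or O and count the H atoms it carries.
  atom 1 (O): bond orders sum to 1 → 1 H
  atom 4 (O): bond orders sum to 2 → 0 H
  atom 7 (O): bond orders sum to 2 → 0 H
Lipinski HBD = 1.
Acceptors: N atoms = 0, O atoms = 3 → HBA = 3.

1, 3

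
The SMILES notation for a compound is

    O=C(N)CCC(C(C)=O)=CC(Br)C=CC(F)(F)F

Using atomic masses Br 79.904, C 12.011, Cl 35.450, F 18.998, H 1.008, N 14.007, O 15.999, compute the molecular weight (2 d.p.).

328.13 g/mol

First, the molecular formula is C11H13BrF3NO2 (counting implicit H from valence).
  Br: 1 × 79.904 = 79.904
  C: 11 × 12.011 = 132.121
  F: 3 × 18.998 = 56.994
  H: 13 × 1.008 = 13.104
  N: 1 × 14.007 = 14.007
  O: 2 × 15.999 = 31.998
Sum: 1×79.904 + 11×12.011 + 3×18.998 + 13×1.008 + 1×14.007 + 2×15.999 = 328.128 → 328.13 g/mol.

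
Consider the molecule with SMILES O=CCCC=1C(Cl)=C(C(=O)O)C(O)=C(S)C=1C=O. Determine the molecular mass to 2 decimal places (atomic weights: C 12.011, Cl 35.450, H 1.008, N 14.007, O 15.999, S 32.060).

First, the molecular formula is C11H9ClO5S (counting implicit H from valence).
  C: 11 × 12.011 = 132.121
  Cl: 1 × 35.450 = 35.450
  H: 9 × 1.008 = 9.072
  O: 5 × 15.999 = 79.995
  S: 1 × 32.060 = 32.060
Sum: 11×12.011 + 1×35.450 + 9×1.008 + 5×15.999 + 1×32.060 = 288.698 → 288.70 g/mol.

288.70 g/mol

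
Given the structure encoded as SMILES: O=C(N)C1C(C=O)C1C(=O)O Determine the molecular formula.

C6H7NO4

Walk through each heavy atom and fill implicit hydrogens from standard valence (C 4, N 3, O 2, S 2, halogen 1):
  atom 1: O, bond orders sum to 2 (valence 2) → 0 H
  atom 2: C, bond orders sum to 4 (valence 4) → 0 H
  atom 3: N, bond orders sum to 1 (valence 3) → 2 H
  atom 4: C, bond orders sum to 3 (valence 4) → 1 H
  atom 5: C, bond orders sum to 3 (valence 4) → 1 H
  atom 6: C, bond orders sum to 3 (valence 4) → 1 H
  atom 7: O, bond orders sum to 2 (valence 2) → 0 H
  atom 8: C, bond orders sum to 3 (valence 4) → 1 H
  atom 9: C, bond orders sum to 4 (valence 4) → 0 H
  atom 10: O, bond orders sum to 2 (valence 2) → 0 H
  atom 11: O, bond orders sum to 1 (valence 2) → 1 H
Totals → C:6, H:7, N:1, O:4.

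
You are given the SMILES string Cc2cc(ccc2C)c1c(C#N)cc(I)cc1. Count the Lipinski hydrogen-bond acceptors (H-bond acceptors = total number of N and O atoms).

N atoms: 1; O atoms: 0.
Lipinski HBA = 1 + 0 = 1.

1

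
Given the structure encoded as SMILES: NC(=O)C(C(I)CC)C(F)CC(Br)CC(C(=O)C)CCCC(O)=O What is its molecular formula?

C16H26BrFINO4

Walk through each heavy atom and fill implicit hydrogens from standard valence (C 4, N 3, O 2, S 2, halogen 1):
  atom 1: N, bond orders sum to 1 (valence 3) → 2 H
  atom 2: C, bond orders sum to 4 (valence 4) → 0 H
  atom 3: O, bond orders sum to 2 (valence 2) → 0 H
  atom 4: C, bond orders sum to 3 (valence 4) → 1 H
  atom 5: C, bond orders sum to 3 (valence 4) → 1 H
  atom 6: I (halogen, monovalent) → 0 H
  atom 7: C, bond orders sum to 2 (valence 4) → 2 H
  atom 8: C, bond orders sum to 1 (valence 4) → 3 H
  atom 9: C, bond orders sum to 3 (valence 4) → 1 H
  atom 10: F (halogen, monovalent) → 0 H
  atom 11: C, bond orders sum to 2 (valence 4) → 2 H
  atom 12: C, bond orders sum to 3 (valence 4) → 1 H
  atom 13: Br (halogen, monovalent) → 0 H
  atom 14: C, bond orders sum to 2 (valence 4) → 2 H
  atom 15: C, bond orders sum to 3 (valence 4) → 1 H
  atom 16: C, bond orders sum to 4 (valence 4) → 0 H
  atom 17: O, bond orders sum to 2 (valence 2) → 0 H
  atom 18: C, bond orders sum to 1 (valence 4) → 3 H
  atom 19: C, bond orders sum to 2 (valence 4) → 2 H
  atom 20: C, bond orders sum to 2 (valence 4) → 2 H
  atom 21: C, bond orders sum to 2 (valence 4) → 2 H
  atom 22: C, bond orders sum to 4 (valence 4) → 0 H
  atom 23: O, bond orders sum to 1 (valence 2) → 1 H
  atom 24: O, bond orders sum to 2 (valence 2) → 0 H
Totals → C:16, H:26, Br:1, F:1, I:1, N:1, O:4.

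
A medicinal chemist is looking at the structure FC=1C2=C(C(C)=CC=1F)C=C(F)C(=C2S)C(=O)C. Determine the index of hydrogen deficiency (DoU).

Degree of unsaturation = (number of rings) + (number of π bonds).
Ring closures in the SMILES: 2.
π bonds: 6 double bonds (each 1 DoU) → 6 DoU from unsaturation.
Total DoU = 2 + 6 = 8.

8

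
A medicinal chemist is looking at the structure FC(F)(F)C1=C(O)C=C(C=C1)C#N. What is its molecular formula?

C8H4F3NO

Walk through each heavy atom and fill implicit hydrogens from standard valence (C 4, N 3, O 2, S 2, halogen 1):
  atom 1: F (halogen, monovalent) → 0 H
  atom 2: C, bond orders sum to 4 (valence 4) → 0 H
  atom 3: F (halogen, monovalent) → 0 H
  atom 4: F (halogen, monovalent) → 0 H
  atom 5: C, bond orders sum to 4 (valence 4) → 0 H
  atom 6: C, bond orders sum to 4 (valence 4) → 0 H
  atom 7: O, bond orders sum to 1 (valence 2) → 1 H
  atom 8: C, bond orders sum to 3 (valence 4) → 1 H
  atom 9: C, bond orders sum to 4 (valence 4) → 0 H
  atom 10: C, bond orders sum to 3 (valence 4) → 1 H
  atom 11: C, bond orders sum to 3 (valence 4) → 1 H
  atom 12: C, bond orders sum to 4 (valence 4) → 0 H
  atom 13: N, bond orders sum to 3 (valence 3) → 0 H
Totals → C:8, H:4, F:3, N:1, O:1.
In Hill order: C8H4F3NO.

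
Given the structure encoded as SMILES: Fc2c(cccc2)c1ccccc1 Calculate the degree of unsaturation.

Molecular formula: C12H9F.
DoU = (2C + 2 + N − H − X) / 2, where X is the halogen count and O/S are ignored.
    = (2·12 + 2 + 0 − 9 − 1) / 2 = 16 / 2 = 8.

8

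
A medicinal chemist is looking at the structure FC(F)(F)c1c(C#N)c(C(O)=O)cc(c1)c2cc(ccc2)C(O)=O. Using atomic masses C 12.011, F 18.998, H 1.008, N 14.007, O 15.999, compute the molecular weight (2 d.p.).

335.24 g/mol

First, the molecular formula is C16H8F3NO4 (counting implicit H from valence).
  C: 16 × 12.011 = 192.176
  F: 3 × 18.998 = 56.994
  H: 8 × 1.008 = 8.064
  N: 1 × 14.007 = 14.007
  O: 4 × 15.999 = 63.996
Sum: 16×12.011 + 3×18.998 + 8×1.008 + 1×14.007 + 4×15.999 = 335.237 → 335.24 g/mol.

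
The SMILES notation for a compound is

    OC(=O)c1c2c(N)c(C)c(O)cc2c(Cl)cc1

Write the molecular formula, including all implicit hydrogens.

C12H10ClNO3

Walk through each heavy atom and fill implicit hydrogens from standard valence (C 4, N 3, O 2, S 2, halogen 1); for lowercase aromatic atoms, an aromatic c carries 1 H when it has two neighbours and 0 H with three, and aromatic n carries 0 H:
  atom 1: O, bond orders sum to 1 (valence 2) → 1 H
  atom 2: C, bond orders sum to 4 (valence 4) → 0 H
  atom 3: O, bond orders sum to 2 (valence 2) → 0 H
  atom 4: aromatic c, 3 neighbours → 0 H
  atom 5: aromatic c, 3 neighbours → 0 H
  atom 6: aromatic c, 3 neighbours → 0 H
  atom 7: N, bond orders sum to 1 (valence 3) → 2 H
  atom 8: aromatic c, 3 neighbours → 0 H
  atom 9: C, bond orders sum to 1 (valence 4) → 3 H
  atom 10: aromatic c, 3 neighbours → 0 H
  atom 11: O, bond orders sum to 1 (valence 2) → 1 H
  atom 12: aromatic c, 2 neighbours → 1 H
  atom 13: aromatic c, 3 neighbours → 0 H
  atom 14: aromatic c, 3 neighbours → 0 H
  atom 15: Cl (halogen, monovalent) → 0 H
  atom 16: aromatic c, 2 neighbours → 1 H
  atom 17: aromatic c, 2 neighbours → 1 H
Totals → C:12, H:10, Cl:1, N:1, O:3.
In Hill order: C12H10ClNO3.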